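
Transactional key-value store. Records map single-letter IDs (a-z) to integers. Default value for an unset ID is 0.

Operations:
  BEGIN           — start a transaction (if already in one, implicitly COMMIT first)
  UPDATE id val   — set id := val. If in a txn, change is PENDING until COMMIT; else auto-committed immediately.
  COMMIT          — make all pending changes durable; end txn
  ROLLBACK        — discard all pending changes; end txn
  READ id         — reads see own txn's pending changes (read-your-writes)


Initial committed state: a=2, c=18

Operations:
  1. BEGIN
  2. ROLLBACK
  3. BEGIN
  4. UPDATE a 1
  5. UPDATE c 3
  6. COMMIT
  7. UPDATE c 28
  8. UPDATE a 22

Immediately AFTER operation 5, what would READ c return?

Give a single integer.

Initial committed: {a=2, c=18}
Op 1: BEGIN: in_txn=True, pending={}
Op 2: ROLLBACK: discarded pending []; in_txn=False
Op 3: BEGIN: in_txn=True, pending={}
Op 4: UPDATE a=1 (pending; pending now {a=1})
Op 5: UPDATE c=3 (pending; pending now {a=1, c=3})
After op 5: visible(c) = 3 (pending={a=1, c=3}, committed={a=2, c=18})

Answer: 3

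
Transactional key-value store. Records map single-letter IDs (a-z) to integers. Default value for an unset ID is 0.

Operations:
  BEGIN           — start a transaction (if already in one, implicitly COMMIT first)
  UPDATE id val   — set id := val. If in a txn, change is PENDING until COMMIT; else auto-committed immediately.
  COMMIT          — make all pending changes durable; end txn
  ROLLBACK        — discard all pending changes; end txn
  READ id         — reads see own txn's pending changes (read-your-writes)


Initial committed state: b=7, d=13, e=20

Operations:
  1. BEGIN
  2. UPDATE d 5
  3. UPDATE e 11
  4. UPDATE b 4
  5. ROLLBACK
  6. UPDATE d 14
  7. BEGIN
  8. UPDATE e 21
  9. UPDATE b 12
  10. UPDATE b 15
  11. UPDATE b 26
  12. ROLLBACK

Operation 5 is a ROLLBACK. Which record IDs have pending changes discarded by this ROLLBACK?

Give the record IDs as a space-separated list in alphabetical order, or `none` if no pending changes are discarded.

Answer: b d e

Derivation:
Initial committed: {b=7, d=13, e=20}
Op 1: BEGIN: in_txn=True, pending={}
Op 2: UPDATE d=5 (pending; pending now {d=5})
Op 3: UPDATE e=11 (pending; pending now {d=5, e=11})
Op 4: UPDATE b=4 (pending; pending now {b=4, d=5, e=11})
Op 5: ROLLBACK: discarded pending ['b', 'd', 'e']; in_txn=False
Op 6: UPDATE d=14 (auto-commit; committed d=14)
Op 7: BEGIN: in_txn=True, pending={}
Op 8: UPDATE e=21 (pending; pending now {e=21})
Op 9: UPDATE b=12 (pending; pending now {b=12, e=21})
Op 10: UPDATE b=15 (pending; pending now {b=15, e=21})
Op 11: UPDATE b=26 (pending; pending now {b=26, e=21})
Op 12: ROLLBACK: discarded pending ['b', 'e']; in_txn=False
ROLLBACK at op 5 discards: ['b', 'd', 'e']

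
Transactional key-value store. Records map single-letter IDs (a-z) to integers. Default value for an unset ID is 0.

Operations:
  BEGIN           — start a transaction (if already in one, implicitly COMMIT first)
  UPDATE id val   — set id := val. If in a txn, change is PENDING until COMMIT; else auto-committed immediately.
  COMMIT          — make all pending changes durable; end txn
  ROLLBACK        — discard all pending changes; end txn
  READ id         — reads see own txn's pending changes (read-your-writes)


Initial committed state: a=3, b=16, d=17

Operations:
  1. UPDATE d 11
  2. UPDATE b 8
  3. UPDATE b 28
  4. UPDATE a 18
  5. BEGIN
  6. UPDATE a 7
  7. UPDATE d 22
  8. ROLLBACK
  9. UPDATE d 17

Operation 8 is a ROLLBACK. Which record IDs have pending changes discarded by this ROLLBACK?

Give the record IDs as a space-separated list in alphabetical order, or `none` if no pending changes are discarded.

Initial committed: {a=3, b=16, d=17}
Op 1: UPDATE d=11 (auto-commit; committed d=11)
Op 2: UPDATE b=8 (auto-commit; committed b=8)
Op 3: UPDATE b=28 (auto-commit; committed b=28)
Op 4: UPDATE a=18 (auto-commit; committed a=18)
Op 5: BEGIN: in_txn=True, pending={}
Op 6: UPDATE a=7 (pending; pending now {a=7})
Op 7: UPDATE d=22 (pending; pending now {a=7, d=22})
Op 8: ROLLBACK: discarded pending ['a', 'd']; in_txn=False
Op 9: UPDATE d=17 (auto-commit; committed d=17)
ROLLBACK at op 8 discards: ['a', 'd']

Answer: a d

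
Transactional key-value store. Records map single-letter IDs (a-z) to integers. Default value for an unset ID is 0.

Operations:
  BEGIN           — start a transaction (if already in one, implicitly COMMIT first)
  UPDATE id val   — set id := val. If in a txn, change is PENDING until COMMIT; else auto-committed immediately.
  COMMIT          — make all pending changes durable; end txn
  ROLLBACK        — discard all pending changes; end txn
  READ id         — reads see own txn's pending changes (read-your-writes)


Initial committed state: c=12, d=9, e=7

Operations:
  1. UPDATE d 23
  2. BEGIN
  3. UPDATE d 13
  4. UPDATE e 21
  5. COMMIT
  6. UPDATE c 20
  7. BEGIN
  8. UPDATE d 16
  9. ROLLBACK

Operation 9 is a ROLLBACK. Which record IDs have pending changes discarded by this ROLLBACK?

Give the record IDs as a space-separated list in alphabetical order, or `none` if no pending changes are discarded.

Answer: d

Derivation:
Initial committed: {c=12, d=9, e=7}
Op 1: UPDATE d=23 (auto-commit; committed d=23)
Op 2: BEGIN: in_txn=True, pending={}
Op 3: UPDATE d=13 (pending; pending now {d=13})
Op 4: UPDATE e=21 (pending; pending now {d=13, e=21})
Op 5: COMMIT: merged ['d', 'e'] into committed; committed now {c=12, d=13, e=21}
Op 6: UPDATE c=20 (auto-commit; committed c=20)
Op 7: BEGIN: in_txn=True, pending={}
Op 8: UPDATE d=16 (pending; pending now {d=16})
Op 9: ROLLBACK: discarded pending ['d']; in_txn=False
ROLLBACK at op 9 discards: ['d']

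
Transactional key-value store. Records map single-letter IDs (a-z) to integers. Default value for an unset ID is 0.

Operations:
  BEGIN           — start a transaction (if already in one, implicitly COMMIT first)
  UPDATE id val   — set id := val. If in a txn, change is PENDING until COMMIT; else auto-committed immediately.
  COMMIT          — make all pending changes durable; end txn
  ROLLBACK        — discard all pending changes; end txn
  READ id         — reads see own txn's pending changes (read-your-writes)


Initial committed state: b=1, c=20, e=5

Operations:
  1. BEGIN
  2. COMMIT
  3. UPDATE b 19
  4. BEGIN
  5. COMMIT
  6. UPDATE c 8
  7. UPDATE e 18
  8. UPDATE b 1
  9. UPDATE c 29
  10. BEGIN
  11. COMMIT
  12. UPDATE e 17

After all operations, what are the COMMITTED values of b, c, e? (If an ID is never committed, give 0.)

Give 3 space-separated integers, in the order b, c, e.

Answer: 1 29 17

Derivation:
Initial committed: {b=1, c=20, e=5}
Op 1: BEGIN: in_txn=True, pending={}
Op 2: COMMIT: merged [] into committed; committed now {b=1, c=20, e=5}
Op 3: UPDATE b=19 (auto-commit; committed b=19)
Op 4: BEGIN: in_txn=True, pending={}
Op 5: COMMIT: merged [] into committed; committed now {b=19, c=20, e=5}
Op 6: UPDATE c=8 (auto-commit; committed c=8)
Op 7: UPDATE e=18 (auto-commit; committed e=18)
Op 8: UPDATE b=1 (auto-commit; committed b=1)
Op 9: UPDATE c=29 (auto-commit; committed c=29)
Op 10: BEGIN: in_txn=True, pending={}
Op 11: COMMIT: merged [] into committed; committed now {b=1, c=29, e=18}
Op 12: UPDATE e=17 (auto-commit; committed e=17)
Final committed: {b=1, c=29, e=17}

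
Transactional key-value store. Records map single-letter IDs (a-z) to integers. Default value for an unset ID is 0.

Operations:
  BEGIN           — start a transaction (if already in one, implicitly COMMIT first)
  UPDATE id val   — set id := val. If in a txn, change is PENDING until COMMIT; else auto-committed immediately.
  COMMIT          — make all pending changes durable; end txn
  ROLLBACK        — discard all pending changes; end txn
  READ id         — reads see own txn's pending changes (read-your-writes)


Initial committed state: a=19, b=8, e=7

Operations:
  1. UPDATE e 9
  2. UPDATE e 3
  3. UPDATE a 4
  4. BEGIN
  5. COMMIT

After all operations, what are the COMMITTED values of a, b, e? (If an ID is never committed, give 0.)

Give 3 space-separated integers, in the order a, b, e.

Answer: 4 8 3

Derivation:
Initial committed: {a=19, b=8, e=7}
Op 1: UPDATE e=9 (auto-commit; committed e=9)
Op 2: UPDATE e=3 (auto-commit; committed e=3)
Op 3: UPDATE a=4 (auto-commit; committed a=4)
Op 4: BEGIN: in_txn=True, pending={}
Op 5: COMMIT: merged [] into committed; committed now {a=4, b=8, e=3}
Final committed: {a=4, b=8, e=3}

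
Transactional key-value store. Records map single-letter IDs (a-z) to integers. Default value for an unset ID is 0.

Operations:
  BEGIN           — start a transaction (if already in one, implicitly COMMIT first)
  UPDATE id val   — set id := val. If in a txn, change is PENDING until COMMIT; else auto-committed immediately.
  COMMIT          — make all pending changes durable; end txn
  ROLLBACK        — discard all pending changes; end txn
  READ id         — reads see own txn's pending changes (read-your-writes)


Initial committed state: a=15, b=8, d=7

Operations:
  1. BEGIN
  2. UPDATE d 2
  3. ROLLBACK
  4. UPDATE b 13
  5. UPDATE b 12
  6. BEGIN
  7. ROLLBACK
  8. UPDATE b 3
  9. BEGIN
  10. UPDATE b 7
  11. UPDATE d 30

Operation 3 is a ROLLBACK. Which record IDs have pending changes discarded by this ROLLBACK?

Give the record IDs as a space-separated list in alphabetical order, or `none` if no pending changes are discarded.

Answer: d

Derivation:
Initial committed: {a=15, b=8, d=7}
Op 1: BEGIN: in_txn=True, pending={}
Op 2: UPDATE d=2 (pending; pending now {d=2})
Op 3: ROLLBACK: discarded pending ['d']; in_txn=False
Op 4: UPDATE b=13 (auto-commit; committed b=13)
Op 5: UPDATE b=12 (auto-commit; committed b=12)
Op 6: BEGIN: in_txn=True, pending={}
Op 7: ROLLBACK: discarded pending []; in_txn=False
Op 8: UPDATE b=3 (auto-commit; committed b=3)
Op 9: BEGIN: in_txn=True, pending={}
Op 10: UPDATE b=7 (pending; pending now {b=7})
Op 11: UPDATE d=30 (pending; pending now {b=7, d=30})
ROLLBACK at op 3 discards: ['d']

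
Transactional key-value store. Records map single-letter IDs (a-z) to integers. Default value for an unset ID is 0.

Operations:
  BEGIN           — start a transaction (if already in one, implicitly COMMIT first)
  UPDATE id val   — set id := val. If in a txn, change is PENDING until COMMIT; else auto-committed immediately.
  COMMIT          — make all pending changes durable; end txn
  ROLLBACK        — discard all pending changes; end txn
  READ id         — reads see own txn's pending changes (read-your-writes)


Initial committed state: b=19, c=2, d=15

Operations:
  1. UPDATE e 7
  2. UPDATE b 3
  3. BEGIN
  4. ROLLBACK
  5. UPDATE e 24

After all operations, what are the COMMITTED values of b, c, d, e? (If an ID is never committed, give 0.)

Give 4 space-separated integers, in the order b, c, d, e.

Initial committed: {b=19, c=2, d=15}
Op 1: UPDATE e=7 (auto-commit; committed e=7)
Op 2: UPDATE b=3 (auto-commit; committed b=3)
Op 3: BEGIN: in_txn=True, pending={}
Op 4: ROLLBACK: discarded pending []; in_txn=False
Op 5: UPDATE e=24 (auto-commit; committed e=24)
Final committed: {b=3, c=2, d=15, e=24}

Answer: 3 2 15 24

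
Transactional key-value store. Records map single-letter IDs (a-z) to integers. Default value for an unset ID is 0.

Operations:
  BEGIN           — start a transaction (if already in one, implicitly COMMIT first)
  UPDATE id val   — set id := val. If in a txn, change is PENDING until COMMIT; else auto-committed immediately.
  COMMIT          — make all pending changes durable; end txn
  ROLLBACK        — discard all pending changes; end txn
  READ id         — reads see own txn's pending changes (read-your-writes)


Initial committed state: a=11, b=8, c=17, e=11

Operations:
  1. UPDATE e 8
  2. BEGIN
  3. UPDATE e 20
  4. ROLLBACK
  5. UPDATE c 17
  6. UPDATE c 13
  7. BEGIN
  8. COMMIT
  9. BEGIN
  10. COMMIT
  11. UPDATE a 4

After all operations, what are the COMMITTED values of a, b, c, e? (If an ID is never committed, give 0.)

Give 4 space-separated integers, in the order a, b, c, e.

Initial committed: {a=11, b=8, c=17, e=11}
Op 1: UPDATE e=8 (auto-commit; committed e=8)
Op 2: BEGIN: in_txn=True, pending={}
Op 3: UPDATE e=20 (pending; pending now {e=20})
Op 4: ROLLBACK: discarded pending ['e']; in_txn=False
Op 5: UPDATE c=17 (auto-commit; committed c=17)
Op 6: UPDATE c=13 (auto-commit; committed c=13)
Op 7: BEGIN: in_txn=True, pending={}
Op 8: COMMIT: merged [] into committed; committed now {a=11, b=8, c=13, e=8}
Op 9: BEGIN: in_txn=True, pending={}
Op 10: COMMIT: merged [] into committed; committed now {a=11, b=8, c=13, e=8}
Op 11: UPDATE a=4 (auto-commit; committed a=4)
Final committed: {a=4, b=8, c=13, e=8}

Answer: 4 8 13 8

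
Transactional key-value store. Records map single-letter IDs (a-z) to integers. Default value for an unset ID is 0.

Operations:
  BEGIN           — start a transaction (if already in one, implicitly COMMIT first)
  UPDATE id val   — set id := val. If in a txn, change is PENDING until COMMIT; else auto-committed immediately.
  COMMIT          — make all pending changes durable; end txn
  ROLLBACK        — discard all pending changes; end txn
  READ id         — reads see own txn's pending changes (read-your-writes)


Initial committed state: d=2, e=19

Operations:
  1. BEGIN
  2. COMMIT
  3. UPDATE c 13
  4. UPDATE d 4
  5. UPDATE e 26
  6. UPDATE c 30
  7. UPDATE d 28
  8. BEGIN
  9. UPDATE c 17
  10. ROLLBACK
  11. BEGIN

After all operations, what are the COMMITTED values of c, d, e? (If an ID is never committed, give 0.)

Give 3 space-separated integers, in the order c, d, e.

Initial committed: {d=2, e=19}
Op 1: BEGIN: in_txn=True, pending={}
Op 2: COMMIT: merged [] into committed; committed now {d=2, e=19}
Op 3: UPDATE c=13 (auto-commit; committed c=13)
Op 4: UPDATE d=4 (auto-commit; committed d=4)
Op 5: UPDATE e=26 (auto-commit; committed e=26)
Op 6: UPDATE c=30 (auto-commit; committed c=30)
Op 7: UPDATE d=28 (auto-commit; committed d=28)
Op 8: BEGIN: in_txn=True, pending={}
Op 9: UPDATE c=17 (pending; pending now {c=17})
Op 10: ROLLBACK: discarded pending ['c']; in_txn=False
Op 11: BEGIN: in_txn=True, pending={}
Final committed: {c=30, d=28, e=26}

Answer: 30 28 26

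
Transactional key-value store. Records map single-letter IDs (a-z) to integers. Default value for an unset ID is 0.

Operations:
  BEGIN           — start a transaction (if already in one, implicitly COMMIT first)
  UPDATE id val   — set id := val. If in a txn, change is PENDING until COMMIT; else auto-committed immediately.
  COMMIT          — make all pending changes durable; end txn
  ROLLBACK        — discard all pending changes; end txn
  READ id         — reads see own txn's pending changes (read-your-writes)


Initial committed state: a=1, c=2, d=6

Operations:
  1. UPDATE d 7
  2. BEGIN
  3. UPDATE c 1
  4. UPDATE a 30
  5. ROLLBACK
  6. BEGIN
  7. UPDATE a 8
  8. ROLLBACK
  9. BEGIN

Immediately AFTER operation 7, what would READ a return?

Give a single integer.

Answer: 8

Derivation:
Initial committed: {a=1, c=2, d=6}
Op 1: UPDATE d=7 (auto-commit; committed d=7)
Op 2: BEGIN: in_txn=True, pending={}
Op 3: UPDATE c=1 (pending; pending now {c=1})
Op 4: UPDATE a=30 (pending; pending now {a=30, c=1})
Op 5: ROLLBACK: discarded pending ['a', 'c']; in_txn=False
Op 6: BEGIN: in_txn=True, pending={}
Op 7: UPDATE a=8 (pending; pending now {a=8})
After op 7: visible(a) = 8 (pending={a=8}, committed={a=1, c=2, d=7})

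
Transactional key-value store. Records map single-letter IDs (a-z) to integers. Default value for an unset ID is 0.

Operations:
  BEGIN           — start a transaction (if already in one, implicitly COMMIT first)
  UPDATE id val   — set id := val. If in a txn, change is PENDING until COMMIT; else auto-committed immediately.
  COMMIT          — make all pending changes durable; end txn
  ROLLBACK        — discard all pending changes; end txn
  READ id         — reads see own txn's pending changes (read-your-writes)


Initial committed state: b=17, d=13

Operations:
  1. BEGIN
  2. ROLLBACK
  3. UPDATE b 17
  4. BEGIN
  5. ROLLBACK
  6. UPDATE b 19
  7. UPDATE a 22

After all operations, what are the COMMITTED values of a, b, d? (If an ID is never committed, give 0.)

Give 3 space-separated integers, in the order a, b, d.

Initial committed: {b=17, d=13}
Op 1: BEGIN: in_txn=True, pending={}
Op 2: ROLLBACK: discarded pending []; in_txn=False
Op 3: UPDATE b=17 (auto-commit; committed b=17)
Op 4: BEGIN: in_txn=True, pending={}
Op 5: ROLLBACK: discarded pending []; in_txn=False
Op 6: UPDATE b=19 (auto-commit; committed b=19)
Op 7: UPDATE a=22 (auto-commit; committed a=22)
Final committed: {a=22, b=19, d=13}

Answer: 22 19 13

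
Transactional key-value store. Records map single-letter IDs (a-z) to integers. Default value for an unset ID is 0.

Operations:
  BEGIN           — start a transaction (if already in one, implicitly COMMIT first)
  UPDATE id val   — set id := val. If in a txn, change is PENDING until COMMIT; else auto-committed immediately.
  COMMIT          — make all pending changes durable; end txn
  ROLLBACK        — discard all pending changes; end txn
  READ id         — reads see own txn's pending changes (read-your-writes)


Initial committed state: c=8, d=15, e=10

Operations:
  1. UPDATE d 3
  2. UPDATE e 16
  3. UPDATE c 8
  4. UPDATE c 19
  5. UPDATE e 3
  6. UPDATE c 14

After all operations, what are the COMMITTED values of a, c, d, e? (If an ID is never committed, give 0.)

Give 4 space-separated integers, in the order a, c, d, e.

Initial committed: {c=8, d=15, e=10}
Op 1: UPDATE d=3 (auto-commit; committed d=3)
Op 2: UPDATE e=16 (auto-commit; committed e=16)
Op 3: UPDATE c=8 (auto-commit; committed c=8)
Op 4: UPDATE c=19 (auto-commit; committed c=19)
Op 5: UPDATE e=3 (auto-commit; committed e=3)
Op 6: UPDATE c=14 (auto-commit; committed c=14)
Final committed: {c=14, d=3, e=3}

Answer: 0 14 3 3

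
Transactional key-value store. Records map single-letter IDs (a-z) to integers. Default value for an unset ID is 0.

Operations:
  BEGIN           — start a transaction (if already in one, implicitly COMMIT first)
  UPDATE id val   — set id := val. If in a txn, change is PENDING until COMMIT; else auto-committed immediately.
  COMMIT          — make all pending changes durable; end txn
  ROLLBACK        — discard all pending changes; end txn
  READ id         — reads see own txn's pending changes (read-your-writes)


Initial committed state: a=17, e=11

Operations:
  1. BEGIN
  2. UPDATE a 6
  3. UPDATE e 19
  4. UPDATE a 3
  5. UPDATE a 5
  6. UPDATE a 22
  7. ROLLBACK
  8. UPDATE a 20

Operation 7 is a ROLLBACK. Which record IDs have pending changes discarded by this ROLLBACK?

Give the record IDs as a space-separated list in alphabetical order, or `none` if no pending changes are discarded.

Initial committed: {a=17, e=11}
Op 1: BEGIN: in_txn=True, pending={}
Op 2: UPDATE a=6 (pending; pending now {a=6})
Op 3: UPDATE e=19 (pending; pending now {a=6, e=19})
Op 4: UPDATE a=3 (pending; pending now {a=3, e=19})
Op 5: UPDATE a=5 (pending; pending now {a=5, e=19})
Op 6: UPDATE a=22 (pending; pending now {a=22, e=19})
Op 7: ROLLBACK: discarded pending ['a', 'e']; in_txn=False
Op 8: UPDATE a=20 (auto-commit; committed a=20)
ROLLBACK at op 7 discards: ['a', 'e']

Answer: a e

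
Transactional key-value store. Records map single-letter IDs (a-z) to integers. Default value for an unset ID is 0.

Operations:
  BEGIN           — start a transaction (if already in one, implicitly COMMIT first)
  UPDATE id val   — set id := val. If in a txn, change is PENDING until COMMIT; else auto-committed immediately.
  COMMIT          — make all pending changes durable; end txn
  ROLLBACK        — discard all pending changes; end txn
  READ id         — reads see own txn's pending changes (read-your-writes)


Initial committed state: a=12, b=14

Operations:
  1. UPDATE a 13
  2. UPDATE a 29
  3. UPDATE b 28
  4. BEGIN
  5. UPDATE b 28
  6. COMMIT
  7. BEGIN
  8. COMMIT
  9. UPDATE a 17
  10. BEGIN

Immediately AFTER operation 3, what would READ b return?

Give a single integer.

Answer: 28

Derivation:
Initial committed: {a=12, b=14}
Op 1: UPDATE a=13 (auto-commit; committed a=13)
Op 2: UPDATE a=29 (auto-commit; committed a=29)
Op 3: UPDATE b=28 (auto-commit; committed b=28)
After op 3: visible(b) = 28 (pending={}, committed={a=29, b=28})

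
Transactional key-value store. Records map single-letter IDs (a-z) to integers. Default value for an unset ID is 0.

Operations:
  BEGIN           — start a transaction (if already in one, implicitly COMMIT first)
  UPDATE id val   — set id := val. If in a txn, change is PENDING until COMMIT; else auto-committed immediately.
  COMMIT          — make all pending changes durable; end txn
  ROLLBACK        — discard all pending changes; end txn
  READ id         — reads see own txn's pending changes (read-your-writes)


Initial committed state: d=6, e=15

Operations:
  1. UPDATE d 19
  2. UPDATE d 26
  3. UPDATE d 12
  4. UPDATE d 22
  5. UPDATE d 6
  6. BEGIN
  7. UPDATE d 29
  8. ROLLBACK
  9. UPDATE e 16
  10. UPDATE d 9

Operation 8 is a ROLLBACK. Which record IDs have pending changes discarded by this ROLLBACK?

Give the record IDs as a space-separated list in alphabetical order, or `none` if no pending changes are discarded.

Initial committed: {d=6, e=15}
Op 1: UPDATE d=19 (auto-commit; committed d=19)
Op 2: UPDATE d=26 (auto-commit; committed d=26)
Op 3: UPDATE d=12 (auto-commit; committed d=12)
Op 4: UPDATE d=22 (auto-commit; committed d=22)
Op 5: UPDATE d=6 (auto-commit; committed d=6)
Op 6: BEGIN: in_txn=True, pending={}
Op 7: UPDATE d=29 (pending; pending now {d=29})
Op 8: ROLLBACK: discarded pending ['d']; in_txn=False
Op 9: UPDATE e=16 (auto-commit; committed e=16)
Op 10: UPDATE d=9 (auto-commit; committed d=9)
ROLLBACK at op 8 discards: ['d']

Answer: d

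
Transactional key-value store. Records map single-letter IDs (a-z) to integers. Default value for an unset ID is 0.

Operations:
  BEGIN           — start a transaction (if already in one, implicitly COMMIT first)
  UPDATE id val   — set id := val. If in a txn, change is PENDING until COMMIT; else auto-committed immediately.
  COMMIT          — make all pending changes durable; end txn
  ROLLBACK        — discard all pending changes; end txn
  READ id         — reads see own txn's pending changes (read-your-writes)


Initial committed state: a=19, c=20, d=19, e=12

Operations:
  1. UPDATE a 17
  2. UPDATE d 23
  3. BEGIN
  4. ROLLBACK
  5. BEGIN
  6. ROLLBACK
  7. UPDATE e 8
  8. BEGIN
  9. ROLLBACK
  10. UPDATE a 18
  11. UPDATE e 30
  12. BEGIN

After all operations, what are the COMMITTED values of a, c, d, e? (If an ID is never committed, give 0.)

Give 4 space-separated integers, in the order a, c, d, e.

Initial committed: {a=19, c=20, d=19, e=12}
Op 1: UPDATE a=17 (auto-commit; committed a=17)
Op 2: UPDATE d=23 (auto-commit; committed d=23)
Op 3: BEGIN: in_txn=True, pending={}
Op 4: ROLLBACK: discarded pending []; in_txn=False
Op 5: BEGIN: in_txn=True, pending={}
Op 6: ROLLBACK: discarded pending []; in_txn=False
Op 7: UPDATE e=8 (auto-commit; committed e=8)
Op 8: BEGIN: in_txn=True, pending={}
Op 9: ROLLBACK: discarded pending []; in_txn=False
Op 10: UPDATE a=18 (auto-commit; committed a=18)
Op 11: UPDATE e=30 (auto-commit; committed e=30)
Op 12: BEGIN: in_txn=True, pending={}
Final committed: {a=18, c=20, d=23, e=30}

Answer: 18 20 23 30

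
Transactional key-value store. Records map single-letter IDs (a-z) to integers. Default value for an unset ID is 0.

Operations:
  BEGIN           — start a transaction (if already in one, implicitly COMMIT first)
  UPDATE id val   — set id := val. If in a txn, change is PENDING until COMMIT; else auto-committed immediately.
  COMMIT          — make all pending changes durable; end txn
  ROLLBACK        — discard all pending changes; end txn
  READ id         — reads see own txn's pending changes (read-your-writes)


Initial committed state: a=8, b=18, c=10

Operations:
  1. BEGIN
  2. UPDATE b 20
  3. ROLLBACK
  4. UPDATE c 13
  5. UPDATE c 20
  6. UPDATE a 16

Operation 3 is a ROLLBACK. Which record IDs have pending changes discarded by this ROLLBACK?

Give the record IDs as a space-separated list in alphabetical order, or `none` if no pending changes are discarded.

Answer: b

Derivation:
Initial committed: {a=8, b=18, c=10}
Op 1: BEGIN: in_txn=True, pending={}
Op 2: UPDATE b=20 (pending; pending now {b=20})
Op 3: ROLLBACK: discarded pending ['b']; in_txn=False
Op 4: UPDATE c=13 (auto-commit; committed c=13)
Op 5: UPDATE c=20 (auto-commit; committed c=20)
Op 6: UPDATE a=16 (auto-commit; committed a=16)
ROLLBACK at op 3 discards: ['b']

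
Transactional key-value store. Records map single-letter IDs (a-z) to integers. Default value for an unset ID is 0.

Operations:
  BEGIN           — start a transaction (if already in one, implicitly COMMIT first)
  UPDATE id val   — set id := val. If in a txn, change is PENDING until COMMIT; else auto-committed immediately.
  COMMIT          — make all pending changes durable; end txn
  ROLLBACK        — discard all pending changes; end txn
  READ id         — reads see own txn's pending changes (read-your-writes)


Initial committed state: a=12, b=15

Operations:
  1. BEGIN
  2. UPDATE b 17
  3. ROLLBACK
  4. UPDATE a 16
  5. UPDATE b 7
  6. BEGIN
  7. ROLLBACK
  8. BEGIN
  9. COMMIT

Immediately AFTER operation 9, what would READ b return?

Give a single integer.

Initial committed: {a=12, b=15}
Op 1: BEGIN: in_txn=True, pending={}
Op 2: UPDATE b=17 (pending; pending now {b=17})
Op 3: ROLLBACK: discarded pending ['b']; in_txn=False
Op 4: UPDATE a=16 (auto-commit; committed a=16)
Op 5: UPDATE b=7 (auto-commit; committed b=7)
Op 6: BEGIN: in_txn=True, pending={}
Op 7: ROLLBACK: discarded pending []; in_txn=False
Op 8: BEGIN: in_txn=True, pending={}
Op 9: COMMIT: merged [] into committed; committed now {a=16, b=7}
After op 9: visible(b) = 7 (pending={}, committed={a=16, b=7})

Answer: 7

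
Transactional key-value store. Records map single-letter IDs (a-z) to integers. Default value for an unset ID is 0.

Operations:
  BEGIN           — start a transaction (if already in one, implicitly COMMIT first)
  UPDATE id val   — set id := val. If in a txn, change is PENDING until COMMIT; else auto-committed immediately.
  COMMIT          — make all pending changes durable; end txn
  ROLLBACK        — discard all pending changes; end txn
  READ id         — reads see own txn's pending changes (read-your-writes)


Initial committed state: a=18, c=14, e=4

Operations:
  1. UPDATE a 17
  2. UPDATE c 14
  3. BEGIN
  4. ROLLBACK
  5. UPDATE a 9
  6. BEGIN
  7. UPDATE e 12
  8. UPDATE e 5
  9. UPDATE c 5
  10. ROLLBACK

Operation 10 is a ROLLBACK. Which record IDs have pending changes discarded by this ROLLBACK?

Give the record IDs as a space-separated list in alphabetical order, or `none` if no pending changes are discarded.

Answer: c e

Derivation:
Initial committed: {a=18, c=14, e=4}
Op 1: UPDATE a=17 (auto-commit; committed a=17)
Op 2: UPDATE c=14 (auto-commit; committed c=14)
Op 3: BEGIN: in_txn=True, pending={}
Op 4: ROLLBACK: discarded pending []; in_txn=False
Op 5: UPDATE a=9 (auto-commit; committed a=9)
Op 6: BEGIN: in_txn=True, pending={}
Op 7: UPDATE e=12 (pending; pending now {e=12})
Op 8: UPDATE e=5 (pending; pending now {e=5})
Op 9: UPDATE c=5 (pending; pending now {c=5, e=5})
Op 10: ROLLBACK: discarded pending ['c', 'e']; in_txn=False
ROLLBACK at op 10 discards: ['c', 'e']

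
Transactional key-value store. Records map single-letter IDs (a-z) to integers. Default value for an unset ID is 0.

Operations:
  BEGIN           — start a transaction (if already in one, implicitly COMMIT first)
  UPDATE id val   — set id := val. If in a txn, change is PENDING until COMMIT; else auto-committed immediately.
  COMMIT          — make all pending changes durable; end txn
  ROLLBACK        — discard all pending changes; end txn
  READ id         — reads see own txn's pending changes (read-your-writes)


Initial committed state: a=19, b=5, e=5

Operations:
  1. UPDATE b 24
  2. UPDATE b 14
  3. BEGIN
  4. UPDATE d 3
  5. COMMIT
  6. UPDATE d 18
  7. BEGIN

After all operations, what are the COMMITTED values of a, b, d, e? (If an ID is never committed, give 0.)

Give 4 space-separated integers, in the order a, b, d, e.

Initial committed: {a=19, b=5, e=5}
Op 1: UPDATE b=24 (auto-commit; committed b=24)
Op 2: UPDATE b=14 (auto-commit; committed b=14)
Op 3: BEGIN: in_txn=True, pending={}
Op 4: UPDATE d=3 (pending; pending now {d=3})
Op 5: COMMIT: merged ['d'] into committed; committed now {a=19, b=14, d=3, e=5}
Op 6: UPDATE d=18 (auto-commit; committed d=18)
Op 7: BEGIN: in_txn=True, pending={}
Final committed: {a=19, b=14, d=18, e=5}

Answer: 19 14 18 5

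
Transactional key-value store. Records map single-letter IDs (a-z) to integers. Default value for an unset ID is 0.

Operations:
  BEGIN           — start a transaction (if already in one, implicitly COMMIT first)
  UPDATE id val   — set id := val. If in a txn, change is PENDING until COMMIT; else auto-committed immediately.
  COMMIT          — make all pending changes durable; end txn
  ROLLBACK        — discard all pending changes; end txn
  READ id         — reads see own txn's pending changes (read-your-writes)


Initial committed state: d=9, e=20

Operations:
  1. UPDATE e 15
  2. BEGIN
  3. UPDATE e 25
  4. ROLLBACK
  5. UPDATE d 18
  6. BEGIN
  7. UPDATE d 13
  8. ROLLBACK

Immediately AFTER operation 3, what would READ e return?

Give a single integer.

Initial committed: {d=9, e=20}
Op 1: UPDATE e=15 (auto-commit; committed e=15)
Op 2: BEGIN: in_txn=True, pending={}
Op 3: UPDATE e=25 (pending; pending now {e=25})
After op 3: visible(e) = 25 (pending={e=25}, committed={d=9, e=15})

Answer: 25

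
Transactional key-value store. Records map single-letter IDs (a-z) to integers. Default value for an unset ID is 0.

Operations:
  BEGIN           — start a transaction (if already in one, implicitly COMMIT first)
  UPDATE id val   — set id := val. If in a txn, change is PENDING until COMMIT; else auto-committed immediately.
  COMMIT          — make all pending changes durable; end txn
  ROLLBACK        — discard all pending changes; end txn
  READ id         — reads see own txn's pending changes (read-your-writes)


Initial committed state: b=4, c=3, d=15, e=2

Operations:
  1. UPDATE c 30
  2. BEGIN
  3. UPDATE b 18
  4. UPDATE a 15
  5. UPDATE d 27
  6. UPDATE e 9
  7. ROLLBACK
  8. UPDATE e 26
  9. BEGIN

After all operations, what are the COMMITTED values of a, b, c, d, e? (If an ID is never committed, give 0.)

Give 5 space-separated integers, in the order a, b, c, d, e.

Answer: 0 4 30 15 26

Derivation:
Initial committed: {b=4, c=3, d=15, e=2}
Op 1: UPDATE c=30 (auto-commit; committed c=30)
Op 2: BEGIN: in_txn=True, pending={}
Op 3: UPDATE b=18 (pending; pending now {b=18})
Op 4: UPDATE a=15 (pending; pending now {a=15, b=18})
Op 5: UPDATE d=27 (pending; pending now {a=15, b=18, d=27})
Op 6: UPDATE e=9 (pending; pending now {a=15, b=18, d=27, e=9})
Op 7: ROLLBACK: discarded pending ['a', 'b', 'd', 'e']; in_txn=False
Op 8: UPDATE e=26 (auto-commit; committed e=26)
Op 9: BEGIN: in_txn=True, pending={}
Final committed: {b=4, c=30, d=15, e=26}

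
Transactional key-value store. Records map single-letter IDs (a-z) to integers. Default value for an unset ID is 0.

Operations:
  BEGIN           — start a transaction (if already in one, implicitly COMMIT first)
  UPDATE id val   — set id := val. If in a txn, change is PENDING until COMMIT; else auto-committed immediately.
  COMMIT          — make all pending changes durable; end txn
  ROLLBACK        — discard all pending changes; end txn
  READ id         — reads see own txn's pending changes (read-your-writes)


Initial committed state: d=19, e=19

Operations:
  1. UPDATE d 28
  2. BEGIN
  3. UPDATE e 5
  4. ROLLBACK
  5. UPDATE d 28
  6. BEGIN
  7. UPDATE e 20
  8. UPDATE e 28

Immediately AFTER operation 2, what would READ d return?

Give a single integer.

Initial committed: {d=19, e=19}
Op 1: UPDATE d=28 (auto-commit; committed d=28)
Op 2: BEGIN: in_txn=True, pending={}
After op 2: visible(d) = 28 (pending={}, committed={d=28, e=19})

Answer: 28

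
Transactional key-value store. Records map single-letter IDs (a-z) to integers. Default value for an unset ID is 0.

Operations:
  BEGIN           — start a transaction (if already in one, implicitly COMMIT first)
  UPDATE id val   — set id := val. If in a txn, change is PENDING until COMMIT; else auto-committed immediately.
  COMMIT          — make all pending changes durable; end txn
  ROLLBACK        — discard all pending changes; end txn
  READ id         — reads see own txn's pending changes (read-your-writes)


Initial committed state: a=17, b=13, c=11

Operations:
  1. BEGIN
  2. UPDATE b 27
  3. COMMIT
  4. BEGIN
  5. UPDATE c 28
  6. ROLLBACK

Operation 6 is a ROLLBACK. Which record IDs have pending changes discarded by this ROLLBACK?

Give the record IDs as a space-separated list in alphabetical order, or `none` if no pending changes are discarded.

Initial committed: {a=17, b=13, c=11}
Op 1: BEGIN: in_txn=True, pending={}
Op 2: UPDATE b=27 (pending; pending now {b=27})
Op 3: COMMIT: merged ['b'] into committed; committed now {a=17, b=27, c=11}
Op 4: BEGIN: in_txn=True, pending={}
Op 5: UPDATE c=28 (pending; pending now {c=28})
Op 6: ROLLBACK: discarded pending ['c']; in_txn=False
ROLLBACK at op 6 discards: ['c']

Answer: c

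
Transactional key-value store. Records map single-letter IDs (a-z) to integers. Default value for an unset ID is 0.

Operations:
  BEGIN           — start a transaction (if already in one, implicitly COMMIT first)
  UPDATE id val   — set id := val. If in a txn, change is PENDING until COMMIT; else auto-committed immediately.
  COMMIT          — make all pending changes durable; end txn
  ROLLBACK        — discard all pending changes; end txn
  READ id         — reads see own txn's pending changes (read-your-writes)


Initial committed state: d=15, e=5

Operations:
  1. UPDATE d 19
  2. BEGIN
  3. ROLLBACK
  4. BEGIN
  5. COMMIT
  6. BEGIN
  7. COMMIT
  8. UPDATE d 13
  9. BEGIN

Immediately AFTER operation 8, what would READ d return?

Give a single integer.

Answer: 13

Derivation:
Initial committed: {d=15, e=5}
Op 1: UPDATE d=19 (auto-commit; committed d=19)
Op 2: BEGIN: in_txn=True, pending={}
Op 3: ROLLBACK: discarded pending []; in_txn=False
Op 4: BEGIN: in_txn=True, pending={}
Op 5: COMMIT: merged [] into committed; committed now {d=19, e=5}
Op 6: BEGIN: in_txn=True, pending={}
Op 7: COMMIT: merged [] into committed; committed now {d=19, e=5}
Op 8: UPDATE d=13 (auto-commit; committed d=13)
After op 8: visible(d) = 13 (pending={}, committed={d=13, e=5})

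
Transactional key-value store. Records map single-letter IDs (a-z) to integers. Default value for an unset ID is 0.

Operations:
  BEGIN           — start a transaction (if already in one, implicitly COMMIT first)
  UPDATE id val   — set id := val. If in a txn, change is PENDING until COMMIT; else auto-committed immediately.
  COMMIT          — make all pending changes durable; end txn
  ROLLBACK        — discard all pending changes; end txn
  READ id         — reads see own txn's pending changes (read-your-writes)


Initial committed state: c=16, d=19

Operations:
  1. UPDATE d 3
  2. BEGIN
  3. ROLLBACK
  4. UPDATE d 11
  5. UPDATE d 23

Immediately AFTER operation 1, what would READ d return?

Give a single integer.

Answer: 3

Derivation:
Initial committed: {c=16, d=19}
Op 1: UPDATE d=3 (auto-commit; committed d=3)
After op 1: visible(d) = 3 (pending={}, committed={c=16, d=3})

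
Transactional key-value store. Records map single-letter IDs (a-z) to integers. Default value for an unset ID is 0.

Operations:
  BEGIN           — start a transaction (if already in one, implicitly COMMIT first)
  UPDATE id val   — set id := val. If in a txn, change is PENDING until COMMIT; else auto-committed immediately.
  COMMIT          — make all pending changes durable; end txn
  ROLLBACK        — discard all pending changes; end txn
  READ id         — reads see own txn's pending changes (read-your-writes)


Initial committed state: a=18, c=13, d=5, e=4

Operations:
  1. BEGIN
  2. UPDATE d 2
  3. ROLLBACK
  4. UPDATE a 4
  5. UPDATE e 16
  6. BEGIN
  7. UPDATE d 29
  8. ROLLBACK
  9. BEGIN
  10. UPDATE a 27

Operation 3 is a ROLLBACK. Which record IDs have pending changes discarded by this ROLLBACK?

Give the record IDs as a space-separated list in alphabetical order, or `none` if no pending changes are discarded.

Initial committed: {a=18, c=13, d=5, e=4}
Op 1: BEGIN: in_txn=True, pending={}
Op 2: UPDATE d=2 (pending; pending now {d=2})
Op 3: ROLLBACK: discarded pending ['d']; in_txn=False
Op 4: UPDATE a=4 (auto-commit; committed a=4)
Op 5: UPDATE e=16 (auto-commit; committed e=16)
Op 6: BEGIN: in_txn=True, pending={}
Op 7: UPDATE d=29 (pending; pending now {d=29})
Op 8: ROLLBACK: discarded pending ['d']; in_txn=False
Op 9: BEGIN: in_txn=True, pending={}
Op 10: UPDATE a=27 (pending; pending now {a=27})
ROLLBACK at op 3 discards: ['d']

Answer: d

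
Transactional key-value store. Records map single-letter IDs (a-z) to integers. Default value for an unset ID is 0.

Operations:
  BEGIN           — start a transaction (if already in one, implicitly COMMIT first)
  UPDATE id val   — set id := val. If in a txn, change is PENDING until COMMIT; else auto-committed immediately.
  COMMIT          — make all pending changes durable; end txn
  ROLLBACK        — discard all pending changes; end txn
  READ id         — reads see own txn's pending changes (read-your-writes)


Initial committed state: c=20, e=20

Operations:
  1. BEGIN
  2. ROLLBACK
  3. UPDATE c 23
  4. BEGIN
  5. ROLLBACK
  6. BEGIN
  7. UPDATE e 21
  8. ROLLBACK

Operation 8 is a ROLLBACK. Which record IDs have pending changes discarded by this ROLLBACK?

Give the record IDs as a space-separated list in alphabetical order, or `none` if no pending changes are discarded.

Answer: e

Derivation:
Initial committed: {c=20, e=20}
Op 1: BEGIN: in_txn=True, pending={}
Op 2: ROLLBACK: discarded pending []; in_txn=False
Op 3: UPDATE c=23 (auto-commit; committed c=23)
Op 4: BEGIN: in_txn=True, pending={}
Op 5: ROLLBACK: discarded pending []; in_txn=False
Op 6: BEGIN: in_txn=True, pending={}
Op 7: UPDATE e=21 (pending; pending now {e=21})
Op 8: ROLLBACK: discarded pending ['e']; in_txn=False
ROLLBACK at op 8 discards: ['e']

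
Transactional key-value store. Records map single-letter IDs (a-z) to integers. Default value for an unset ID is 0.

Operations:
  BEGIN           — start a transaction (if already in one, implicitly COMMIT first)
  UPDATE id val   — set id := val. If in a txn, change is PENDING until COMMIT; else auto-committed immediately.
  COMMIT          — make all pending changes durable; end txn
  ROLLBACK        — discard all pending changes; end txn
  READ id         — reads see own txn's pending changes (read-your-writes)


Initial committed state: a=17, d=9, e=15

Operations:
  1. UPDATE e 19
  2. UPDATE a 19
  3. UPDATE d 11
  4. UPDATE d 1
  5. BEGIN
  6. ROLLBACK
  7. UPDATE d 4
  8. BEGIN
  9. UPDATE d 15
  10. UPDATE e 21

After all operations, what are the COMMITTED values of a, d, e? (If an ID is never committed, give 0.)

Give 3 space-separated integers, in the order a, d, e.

Answer: 19 4 19

Derivation:
Initial committed: {a=17, d=9, e=15}
Op 1: UPDATE e=19 (auto-commit; committed e=19)
Op 2: UPDATE a=19 (auto-commit; committed a=19)
Op 3: UPDATE d=11 (auto-commit; committed d=11)
Op 4: UPDATE d=1 (auto-commit; committed d=1)
Op 5: BEGIN: in_txn=True, pending={}
Op 6: ROLLBACK: discarded pending []; in_txn=False
Op 7: UPDATE d=4 (auto-commit; committed d=4)
Op 8: BEGIN: in_txn=True, pending={}
Op 9: UPDATE d=15 (pending; pending now {d=15})
Op 10: UPDATE e=21 (pending; pending now {d=15, e=21})
Final committed: {a=19, d=4, e=19}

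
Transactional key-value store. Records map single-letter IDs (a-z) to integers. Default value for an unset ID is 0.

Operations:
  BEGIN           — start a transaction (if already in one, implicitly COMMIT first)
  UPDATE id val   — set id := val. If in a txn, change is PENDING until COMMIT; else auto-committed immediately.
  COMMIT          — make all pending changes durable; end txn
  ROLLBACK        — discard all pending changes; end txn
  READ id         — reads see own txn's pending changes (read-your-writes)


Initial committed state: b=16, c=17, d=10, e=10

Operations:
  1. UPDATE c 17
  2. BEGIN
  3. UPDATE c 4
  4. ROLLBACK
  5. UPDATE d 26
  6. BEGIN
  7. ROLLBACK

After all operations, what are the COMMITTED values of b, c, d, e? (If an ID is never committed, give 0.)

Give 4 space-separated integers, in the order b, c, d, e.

Answer: 16 17 26 10

Derivation:
Initial committed: {b=16, c=17, d=10, e=10}
Op 1: UPDATE c=17 (auto-commit; committed c=17)
Op 2: BEGIN: in_txn=True, pending={}
Op 3: UPDATE c=4 (pending; pending now {c=4})
Op 4: ROLLBACK: discarded pending ['c']; in_txn=False
Op 5: UPDATE d=26 (auto-commit; committed d=26)
Op 6: BEGIN: in_txn=True, pending={}
Op 7: ROLLBACK: discarded pending []; in_txn=False
Final committed: {b=16, c=17, d=26, e=10}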